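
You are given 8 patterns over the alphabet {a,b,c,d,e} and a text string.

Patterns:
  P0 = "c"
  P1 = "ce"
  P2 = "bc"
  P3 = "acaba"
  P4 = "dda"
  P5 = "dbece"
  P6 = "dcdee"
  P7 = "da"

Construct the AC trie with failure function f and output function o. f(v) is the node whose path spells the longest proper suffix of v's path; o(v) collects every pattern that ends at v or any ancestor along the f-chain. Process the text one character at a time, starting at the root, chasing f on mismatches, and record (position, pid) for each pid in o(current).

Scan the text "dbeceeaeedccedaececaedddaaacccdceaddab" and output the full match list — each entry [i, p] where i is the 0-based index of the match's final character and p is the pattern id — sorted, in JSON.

Construct AC machine:
Trie nodes:
  n0 'ε': a→5 b→3 c→1 d→10
  n1 'c': e→2  ←P0
  n2 'ce': ·  ←P1
  n3 'b': c→4
  n4 'bc': ·  ←P2
  n5 'a': c→6
  n6 'ac': a→7
  n7 'aca': b→8
  n8 'acab': a→9
  n9 'acaba': ·  ←P3
  n10 'd': a→21 b→13 c→17 d→11
  n11 'dd': a→12
  n12 'dda': ·  ←P4
  n13 'db': e→14
  n14 'dbe': c→15
  n15 'dbec': e→16
  n16 'dbece': ·  ←P5
  n17 'dc': d→18
  n18 'dcd': e→19
  n19 'dcde': e→20
  n20 'dcdee': ·  ←P6
  n21 'da': ·  ←P7

BFS fail/out derivation:
  fail(1) 'c': from fail(0)=0 chase 'c': 0 ⇒ 0;  out={0}∪out(0)={0}
  fail(3) 'b': from fail(0)=0 chase 'b': 0 ⇒ 0;  out=∅∪out(0)=∅
  fail(5) 'a': from fail(0)=0 chase 'a': 0 ⇒ 0;  out=∅∪out(0)=∅
  fail(10) 'd': from fail(0)=0 chase 'd': 0 ⇒ 0;  out=∅∪out(0)=∅
  fail(2) 'ce': from fail(1)=0 chase 'e': 0 ⇒ 0;  out={1}∪out(0)={1}
  fail(4) 'bc': from fail(3)=0 chase 'c': 0 ⇒ 1;  out={2}∪out(1)={0,2}
  fail(6) 'ac': from fail(5)=0 chase 'c': 0 ⇒ 1;  out=∅∪out(1)={0}
  fail(11) 'dd': from fail(10)=0 chase 'd': 0 ⇒ 10;  out=∅∪out(10)=∅
  fail(13) 'db': from fail(10)=0 chase 'b': 0 ⇒ 3;  out=∅∪out(3)=∅
  fail(17) 'dc': from fail(10)=0 chase 'c': 0 ⇒ 1;  out=∅∪out(1)={0}
  fail(21) 'da': from fail(10)=0 chase 'a': 0 ⇒ 5;  out={7}∪out(5)={7}
  fail(7) 'aca': from fail(6)=1 chase 'a': 1→0 ⇒ 5;  out=∅∪out(5)=∅
  fail(12) 'dda': from fail(11)=10 chase 'a': 10 ⇒ 21;  out={4}∪out(21)={4,7}
  fail(14) 'dbe': from fail(13)=3 chase 'e': 3→0 ⇒ 0;  out=∅∪out(0)=∅
  fail(18) 'dcd': from fail(17)=1 chase 'd': 1→0 ⇒ 10;  out=∅∪out(10)=∅
  fail(8) 'acab': from fail(7)=5 chase 'b': 5→0 ⇒ 3;  out=∅∪out(3)=∅
  fail(15) 'dbec': from fail(14)=0 chase 'c': 0 ⇒ 1;  out=∅∪out(1)={0}
  fail(19) 'dcde': from fail(18)=10 chase 'e': 10→0 ⇒ 0;  out=∅∪out(0)=∅
  fail(9) 'acaba': from fail(8)=3 chase 'a': 3→0 ⇒ 5;  out={3}∪out(5)={3}
  fail(16) 'dbece': from fail(15)=1 chase 'e': 1 ⇒ 2;  out={5}∪out(2)={1,5}
  fail(20) 'dcdee': from fail(19)=0 chase 'e': 0 ⇒ 0;  out={6}∪out(0)={6}

Run:
[0] read 'd'  n0⇒n10
[1] read 'b'  n10⇒n13
[2] read 'e'  n13⇒n14
[3] read 'c'  n14⇒n15  emit P0@[3:3]
[4] read 'e'  n15⇒n16  emit P1@[3:4],P5@[0:4]
[5] read 'e'  n16⇒n0 ·f
[6] read 'a'  n0⇒n5
[7] read 'e'  n5⇒n0 ·f
[8] read 'e'  n0⇒n0
[9] read 'd'  n0⇒n10
[10] read 'c'  n10⇒n17  emit P0@[10:10]
[11] read 'c'  n17⇒n1 ·f  emit P0@[11:11]
[12] read 'e'  n1⇒n2  emit P1@[11:12]
[13] read 'd'  n2⇒n10 ·f
[14] read 'a'  n10⇒n21  emit P7@[13:14]
[15] read 'e'  n21⇒n0 ·f
[16] read 'c'  n0⇒n1  emit P0@[16:16]
[17] read 'e'  n1⇒n2  emit P1@[16:17]
[18] read 'c'  n2⇒n1 ·f  emit P0@[18:18]
[19] read 'a'  n1⇒n5 ·f
[20] read 'e'  n5⇒n0 ·f
[21] read 'd'  n0⇒n10
[22] read 'd'  n10⇒n11
[23] read 'd'  n11⇒n11 ·f
[24] read 'a'  n11⇒n12  emit P4@[22:24],P7@[23:24]
[25] read 'a'  n12⇒n5 ·f
[26] read 'a'  n5⇒n5 ·f
[27] read 'c'  n5⇒n6  emit P0@[27:27]
[28] read 'c'  n6⇒n1 ·f  emit P0@[28:28]
[29] read 'c'  n1⇒n1 ·f  emit P0@[29:29]
[30] read 'd'  n1⇒n10 ·f
[31] read 'c'  n10⇒n17  emit P0@[31:31]
[32] read 'e'  n17⇒n2 ·f  emit P1@[31:32]
[33] read 'a'  n2⇒n5 ·f
[34] read 'd'  n5⇒n10 ·f
[35] read 'd'  n10⇒n11
[36] read 'a'  n11⇒n12  emit P4@[34:36],P7@[35:36]
[37] read 'b'  n12⇒n3 ·f

All matches (sorted): [[3,0],[4,1],[4,5],[10,0],[11,0],[12,1],[14,7],[16,0],[17,1],[18,0],[24,4],[24,7],[27,0],[28,0],[29,0],[31,0],[32,1],[36,4],[36,7]]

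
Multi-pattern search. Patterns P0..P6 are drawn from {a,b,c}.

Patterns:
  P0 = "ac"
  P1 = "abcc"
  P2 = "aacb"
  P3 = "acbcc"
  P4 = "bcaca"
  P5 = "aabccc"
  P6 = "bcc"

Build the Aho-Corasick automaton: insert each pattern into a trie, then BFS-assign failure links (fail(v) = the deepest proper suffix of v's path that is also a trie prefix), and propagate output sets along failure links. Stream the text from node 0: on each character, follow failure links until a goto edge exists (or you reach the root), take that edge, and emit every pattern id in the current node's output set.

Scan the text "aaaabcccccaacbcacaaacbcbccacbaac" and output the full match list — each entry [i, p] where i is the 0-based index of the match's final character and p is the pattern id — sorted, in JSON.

Build:
Trie nodes:
  0='ε' goto a→1 b→12
  1='a' goto a→6 b→3 c→2
  2='ac' goto b→9  ←P0
  3='ab' goto c→4
  4='abc' goto c→5
  5='abcc' goto ·  ←P1
  6='aa' goto b→17 c→7
  7='aac' goto b→8
  8='aacb' goto ·  ←P2
  9='acb' goto c→10
  10='acbc' goto c→11
  11='acbcc' goto ·  ←P3
  12='b' goto c→13
  13='bc' goto a→14 c→21
  14='bca' goto c→15
  15='bcac' goto a→16
  16='bcaca' goto ·  ←P4
  17='aab' goto c→18
  18='aabc' goto c→19
  19='aabcc' goto c→20
  20='aabccc' goto ·  ←P5
  21='bcc' goto ·  ←P6

BFS fail/out derivation:
  n1('a'): parent n0 fail=0; on 'a' 0 → fail=0;  out ∅∪∅=∅
  n12('b'): parent n0 fail=0; on 'b' 0 → fail=0;  out ∅∪∅=∅
  n2('ac'): parent n1 fail=0; on 'c' 0 → fail=0;  out {0}∪∅={0}
  n3('ab'): parent n1 fail=0; on 'b' 0 → fail=12;  out ∅∪∅=∅
  n6('aa'): parent n1 fail=0; on 'a' 0 → fail=1;  out ∅∪∅=∅
  n13('bc'): parent n12 fail=0; on 'c' 0 → fail=0;  out ∅∪∅=∅
  n4('abc'): parent n3 fail=12; on 'c' 12 → fail=13;  out ∅∪∅=∅
  n7('aac'): parent n6 fail=1; on 'c' 1 → fail=2;  out ∅∪{0}={0}
  n9('acb'): parent n2 fail=0; on 'b' 0 → fail=12;  out ∅∪∅=∅
  n14('bca'): parent n13 fail=0; on 'a' 0 → fail=1;  out ∅∪∅=∅
  n17('aab'): parent n6 fail=1; on 'b' 1 → fail=3;  out ∅∪∅=∅
  n21('bcc'): parent n13 fail=0; on 'c' 0 → fail=0;  out {6}∪∅={6}
  n5('abcc'): parent n4 fail=13; on 'c' 13 → fail=21;  out {1}∪{6}={1,6}
  n8('aacb'): parent n7 fail=2; on 'b' 2 → fail=9;  out {2}∪∅={2}
  n10('acbc'): parent n9 fail=12; on 'c' 12 → fail=13;  out ∅∪∅=∅
  n15('bcac'): parent n14 fail=1; on 'c' 1 → fail=2;  out ∅∪{0}={0}
  n18('aabc'): parent n17 fail=3; on 'c' 3 → fail=4;  out ∅∪∅=∅
  n11('acbcc'): parent n10 fail=13; on 'c' 13 → fail=21;  out {3}∪{6}={3,6}
  n16('bcaca'): parent n15 fail=2; on 'a' 2→0 → fail=1;  out {4}∪∅={4}
  n19('aabcc'): parent n18 fail=4; on 'c' 4 → fail=5;  out ∅∪{1,6}={1,6}
  n20('aabccc'): parent n19 fail=5; on 'c' 5→21→0 → fail=0;  out {5}∪∅={5}

Run:
[0] read 'a'  n0⇒n1
[1] read 'a'  n1⇒n6
[2] read 'a'  n6⇒n6 (fail-walked)
[3] read 'a'  n6⇒n6 (fail-walked)
[4] read 'b'  n6⇒n17
[5] read 'c'  n17⇒n18
[6] read 'c'  n18⇒n19  emit P1@[3:6],P6@[4:6]
[7] read 'c'  n19⇒n20  emit P5@[2:7]
[8] read 'c'  n20⇒n0 (fail-walked)
[9] read 'c'  n0⇒n0
[10] read 'a'  n0⇒n1
[11] read 'a'  n1⇒n6
[12] read 'c'  n6⇒n7  emit P0@[11:12]
[13] read 'b'  n7⇒n8  emit P2@[10:13]
[14] read 'c'  n8⇒n10 (fail-walked)
[15] read 'a'  n10⇒n14 (fail-walked)
[16] read 'c'  n14⇒n15  emit P0@[15:16]
[17] read 'a'  n15⇒n16  emit P4@[13:17]
[18] read 'a'  n16⇒n6 (fail-walked)
[19] read 'a'  n6⇒n6 (fail-walked)
[20] read 'c'  n6⇒n7  emit P0@[19:20]
[21] read 'b'  n7⇒n8  emit P2@[18:21]
[22] read 'c'  n8⇒n10 (fail-walked)
[23] read 'b'  n10⇒n12 (fail-walked)
[24] read 'c'  n12⇒n13
[25] read 'c'  n13⇒n21  emit P6@[23:25]
[26] read 'a'  n21⇒n1 (fail-walked)
[27] read 'c'  n1⇒n2  emit P0@[26:27]
[28] read 'b'  n2⇒n9
[29] read 'a'  n9⇒n1 (fail-walked)
[30] read 'a'  n1⇒n6
[31] read 'c'  n6⇒n7  emit P0@[30:31]

Result: [[6,1],[6,6],[7,5],[12,0],[13,2],[16,0],[17,4],[20,0],[21,2],[25,6],[27,0],[31,0]]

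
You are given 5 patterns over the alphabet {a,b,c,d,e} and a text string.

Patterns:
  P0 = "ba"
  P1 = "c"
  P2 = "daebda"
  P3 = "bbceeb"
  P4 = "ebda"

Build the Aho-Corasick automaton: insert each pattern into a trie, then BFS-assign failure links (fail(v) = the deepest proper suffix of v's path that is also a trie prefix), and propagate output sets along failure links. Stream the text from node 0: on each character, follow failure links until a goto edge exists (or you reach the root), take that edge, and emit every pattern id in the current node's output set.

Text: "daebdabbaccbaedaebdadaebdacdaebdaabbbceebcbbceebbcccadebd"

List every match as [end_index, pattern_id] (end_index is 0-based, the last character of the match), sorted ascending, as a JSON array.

Build automaton:
Trie (insert patterns):
  n0 'ε': b→1 c→3 d→4 e→15
  n1 'b': a→2 b→10
  n2 'ba': ·  [P0 ends]
  n3 'c': ·  [P1 ends]
  n4 'd': a→5
  n5 'da': e→6
  n6 'dae': b→7
  n7 'daeb': d→8
  n8 'daebd': a→9
  n9 'daebda': ·  [P2 ends]
  n10 'bb': c→11
  n11 'bbc': e→12
  n12 'bbce': e→13
  n13 'bbcee': b→14
  n14 'bbceeb': ·  [P3 ends]
  n15 'e': b→16
  n16 'eb': d→17
  n17 'ebd': a→18
  n18 'ebda': ·  [P4 ends]

Failure links (BFS by depth):
  fail(1) 'b': from fail(0)=0 chase 'b': 0 ⇒ 0;  out=∅∪out(0)=∅
  fail(3) 'c': from fail(0)=0 chase 'c': 0 ⇒ 0;  out={1}∪out(0)={1}
  fail(4) 'd': from fail(0)=0 chase 'd': 0 ⇒ 0;  out=∅∪out(0)=∅
  fail(15) 'e': from fail(0)=0 chase 'e': 0 ⇒ 0;  out=∅∪out(0)=∅
  fail(2) 'ba': from fail(1)=0 chase 'a': 0 ⇒ 0;  out={0}∪out(0)={0}
  fail(5) 'da': from fail(4)=0 chase 'a': 0 ⇒ 0;  out=∅∪out(0)=∅
  fail(10) 'bb': from fail(1)=0 chase 'b': 0 ⇒ 1;  out=∅∪out(1)=∅
  fail(16) 'eb': from fail(15)=0 chase 'b': 0 ⇒ 1;  out=∅∪out(1)=∅
  fail(6) 'dae': from fail(5)=0 chase 'e': 0 ⇒ 15;  out=∅∪out(15)=∅
  fail(11) 'bbc': from fail(10)=1 chase 'c': 1→0 ⇒ 3;  out=∅∪out(3)={1}
  fail(17) 'ebd': from fail(16)=1 chase 'd': 1→0 ⇒ 4;  out=∅∪out(4)=∅
  fail(7) 'daeb': from fail(6)=15 chase 'b': 15 ⇒ 16;  out=∅∪out(16)=∅
  fail(12) 'bbce': from fail(11)=3 chase 'e': 3→0 ⇒ 15;  out=∅∪out(15)=∅
  fail(18) 'ebda': from fail(17)=4 chase 'a': 4 ⇒ 5;  out={4}∪out(5)={4}
  fail(8) 'daebd': from fail(7)=16 chase 'd': 16 ⇒ 17;  out=∅∪out(17)=∅
  fail(13) 'bbcee': from fail(12)=15 chase 'e': 15→0 ⇒ 15;  out=∅∪out(15)=∅
  fail(9) 'daebda': from fail(8)=17 chase 'a': 17 ⇒ 18;  out={2}∪out(18)={2,4}
  fail(14) 'bbceeb': from fail(13)=15 chase 'b': 15 ⇒ 16;  out={3}∪out(16)={3}

Scan:
i=0 'd': node 0→4
i=1 'a': node 4→5
i=2 'e': node 5→6
i=3 'b': node 6→7
i=4 'd': node 7→8
i=5 'a': node 8→9  → match P2@[0:5],P4@[2:5]
i=6 'b': node 9→1 (fail-walked)
i=7 'b': node 1→10
i=8 'a': node 10→2 (fail-walked)  → match P0@[7:8]
i=9 'c': node 2→3 (fail-walked)  → match P1@[9:9]
i=10 'c': node 3→3 (fail-walked)  → match P1@[10:10]
i=11 'b': node 3→1 (fail-walked)
i=12 'a': node 1→2  → match P0@[11:12]
i=13 'e': node 2→15 (fail-walked)
i=14 'd': node 15→4 (fail-walked)
i=15 'a': node 4→5
i=16 'e': node 5→6
i=17 'b': node 6→7
i=18 'd': node 7→8
i=19 'a': node 8→9  → match P2@[14:19],P4@[16:19]
i=20 'd': node 9→4 (fail-walked)
i=21 'a': node 4→5
i=22 'e': node 5→6
i=23 'b': node 6→7
i=24 'd': node 7→8
i=25 'a': node 8→9  → match P2@[20:25],P4@[22:25]
i=26 'c': node 9→3 (fail-walked)  → match P1@[26:26]
i=27 'd': node 3→4 (fail-walked)
i=28 'a': node 4→5
i=29 'e': node 5→6
i=30 'b': node 6→7
i=31 'd': node 7→8
i=32 'a': node 8→9  → match P2@[27:32],P4@[29:32]
i=33 'a': node 9→0 (fail-walked)
i=34 'b': node 0→1
i=35 'b': node 1→10
i=36 'b': node 10→10 (fail-walked)
i=37 'c': node 10→11  → match P1@[37:37]
i=38 'e': node 11→12
i=39 'e': node 12→13
i=40 'b': node 13→14  → match P3@[35:40]
i=41 'c': node 14→3 (fail-walked)  → match P1@[41:41]
i=42 'b': node 3→1 (fail-walked)
i=43 'b': node 1→10
i=44 'c': node 10→11  → match P1@[44:44]
i=45 'e': node 11→12
i=46 'e': node 12→13
i=47 'b': node 13→14  → match P3@[42:47]
i=48 'b': node 14→10 (fail-walked)
i=49 'c': node 10→11  → match P1@[49:49]
i=50 'c': node 11→3 (fail-walked)  → match P1@[50:50]
i=51 'c': node 3→3 (fail-walked)  → match P1@[51:51]
i=52 'a': node 3→0 (fail-walked)
i=53 'd': node 0→4
i=54 'e': node 4→15 (fail-walked)
i=55 'b': node 15→16
i=56 'd': node 16→17

Matches: [[5,2],[5,4],[8,0],[9,1],[10,1],[12,0],[19,2],[19,4],[25,2],[25,4],[26,1],[32,2],[32,4],[37,1],[40,3],[41,1],[44,1],[47,3],[49,1],[50,1],[51,1]]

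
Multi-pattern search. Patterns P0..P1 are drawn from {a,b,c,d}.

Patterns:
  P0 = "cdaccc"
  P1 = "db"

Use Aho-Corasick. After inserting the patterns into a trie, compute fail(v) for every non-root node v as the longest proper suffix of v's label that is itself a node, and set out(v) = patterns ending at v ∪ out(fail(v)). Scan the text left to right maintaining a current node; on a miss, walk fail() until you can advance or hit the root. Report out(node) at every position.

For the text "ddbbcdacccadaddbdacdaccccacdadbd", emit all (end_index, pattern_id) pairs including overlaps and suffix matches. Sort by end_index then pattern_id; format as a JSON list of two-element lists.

Build:
Trie nodes:
  0='ε' goto c→1 d→7
  1='c' goto d→2
  2='cd' goto a→3
  3='cda' goto c→4
  4='cdac' goto c→5
  5='cdacc' goto c→6
  6='cdaccc' goto ·  [P0 ends]
  7='d' goto b→8
  8='db' goto ·  [P1 ends]

BFS fail/out derivation:
  fail(1) 'c': from fail(0)=0 chase 'c': 0 ⇒ 0;  out=∅∪out(0)=∅
  fail(7) 'd': from fail(0)=0 chase 'd': 0 ⇒ 0;  out=∅∪out(0)=∅
  fail(2) 'cd': from fail(1)=0 chase 'd': 0 ⇒ 7;  out=∅∪out(7)=∅
  fail(8) 'db': from fail(7)=0 chase 'b': 0 ⇒ 0;  out={1}∪out(0)={1}
  fail(3) 'cda': from fail(2)=7 chase 'a': 7→0 ⇒ 0;  out=∅∪out(0)=∅
  fail(4) 'cdac': from fail(3)=0 chase 'c': 0 ⇒ 1;  out=∅∪out(1)=∅
  fail(5) 'cdacc': from fail(4)=1 chase 'c': 1→0 ⇒ 1;  out=∅∪out(1)=∅
  fail(6) 'cdaccc': from fail(5)=1 chase 'c': 1→0 ⇒ 1;  out={0}∪out(1)={0}

Run:
i=0 'd': node 0→7
i=1 'd': node 7→7 ·f
i=2 'b': node 7→8  emit P1@[1:2]
i=3 'b': node 8→0 ·f
i=4 'c': node 0→1
i=5 'd': node 1→2
i=6 'a': node 2→3
i=7 'c': node 3→4
i=8 'c': node 4→5
i=9 'c': node 5→6  emit P0@[4:9]
i=10 'a': node 6→0 ·f
i=11 'd': node 0→7
i=12 'a': node 7→0 ·f
i=13 'd': node 0→7
i=14 'd': node 7→7 ·f
i=15 'b': node 7→8  emit P1@[14:15]
i=16 'd': node 8→7 ·f
i=17 'a': node 7→0 ·f
i=18 'c': node 0→1
i=19 'd': node 1→2
i=20 'a': node 2→3
i=21 'c': node 3→4
i=22 'c': node 4→5
i=23 'c': node 5→6  emit P0@[18:23]
i=24 'c': node 6→1 ·f
i=25 'a': node 1→0 ·f
i=26 'c': node 0→1
i=27 'd': node 1→2
i=28 'a': node 2→3
i=29 'd': node 3→7 ·f
i=30 'b': node 7→8  emit P1@[29:30]
i=31 'd': node 8→7 ·f

All matches (sorted): [[2,1],[9,0],[15,1],[23,0],[30,1]]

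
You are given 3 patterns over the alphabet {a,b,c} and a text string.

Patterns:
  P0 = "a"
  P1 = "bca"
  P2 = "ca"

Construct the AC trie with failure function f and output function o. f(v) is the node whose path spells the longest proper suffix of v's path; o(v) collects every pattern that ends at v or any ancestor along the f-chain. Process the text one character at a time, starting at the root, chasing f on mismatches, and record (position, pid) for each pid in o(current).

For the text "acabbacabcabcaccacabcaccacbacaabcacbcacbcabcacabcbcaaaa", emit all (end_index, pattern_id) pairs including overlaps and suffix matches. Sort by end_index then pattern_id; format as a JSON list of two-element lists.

Build automaton:
Trie (insert patterns):
  0='ε' goto a→1 b→2 c→5
  1='a' goto ·  [P0 ends]
  2='b' goto c→3
  3='bc' goto a→4
  4='bca' goto ·  [P1 ends]
  5='c' goto a→6
  6='ca' goto ·  [P2 ends]

BFS fail/out derivation:
  fail(1) 'a': from fail(0)=0 chase 'a': 0 ⇒ 0;  out={0}∪out(0)={0}
  fail(2) 'b': from fail(0)=0 chase 'b': 0 ⇒ 0;  out=∅∪out(0)=∅
  fail(5) 'c': from fail(0)=0 chase 'c': 0 ⇒ 0;  out=∅∪out(0)=∅
  fail(3) 'bc': from fail(2)=0 chase 'c': 0 ⇒ 5;  out=∅∪out(5)=∅
  fail(6) 'ca': from fail(5)=0 chase 'a': 0 ⇒ 1;  out={2}∪out(1)={0,2}
  fail(4) 'bca': from fail(3)=5 chase 'a': 5 ⇒ 6;  out={1}∪out(6)={0,1,2}

Run:
i=0 'a': node 0→1  → match P0@[0:0]
i=1 'c': node 1→5 (via fail)
i=2 'a': node 5→6  → match P0@[2:2],P2@[1:2]
i=3 'b': node 6→2 (via fail)
i=4 'b': node 2→2 (via fail)
i=5 'a': node 2→1 (via fail)  → match P0@[5:5]
i=6 'c': node 1→5 (via fail)
i=7 'a': node 5→6  → match P0@[7:7],P2@[6:7]
i=8 'b': node 6→2 (via fail)
i=9 'c': node 2→3
i=10 'a': node 3→4  → match P0@[10:10],P1@[8:10],P2@[9:10]
i=11 'b': node 4→2 (via fail)
i=12 'c': node 2→3
i=13 'a': node 3→4  → match P0@[13:13],P1@[11:13],P2@[12:13]
i=14 'c': node 4→5 (via fail)
i=15 'c': node 5→5 (via fail)
i=16 'a': node 5→6  → match P0@[16:16],P2@[15:16]
i=17 'c': node 6→5 (via fail)
i=18 'a': node 5→6  → match P0@[18:18],P2@[17:18]
i=19 'b': node 6→2 (via fail)
i=20 'c': node 2→3
i=21 'a': node 3→4  → match P0@[21:21],P1@[19:21],P2@[20:21]
i=22 'c': node 4→5 (via fail)
i=23 'c': node 5→5 (via fail)
i=24 'a': node 5→6  → match P0@[24:24],P2@[23:24]
i=25 'c': node 6→5 (via fail)
i=26 'b': node 5→2 (via fail)
i=27 'a': node 2→1 (via fail)  → match P0@[27:27]
i=28 'c': node 1→5 (via fail)
i=29 'a': node 5→6  → match P0@[29:29],P2@[28:29]
i=30 'a': node 6→1 (via fail)  → match P0@[30:30]
i=31 'b': node 1→2 (via fail)
i=32 'c': node 2→3
i=33 'a': node 3→4  → match P0@[33:33],P1@[31:33],P2@[32:33]
i=34 'c': node 4→5 (via fail)
i=35 'b': node 5→2 (via fail)
i=36 'c': node 2→3
i=37 'a': node 3→4  → match P0@[37:37],P1@[35:37],P2@[36:37]
i=38 'c': node 4→5 (via fail)
i=39 'b': node 5→2 (via fail)
i=40 'c': node 2→3
i=41 'a': node 3→4  → match P0@[41:41],P1@[39:41],P2@[40:41]
i=42 'b': node 4→2 (via fail)
i=43 'c': node 2→3
i=44 'a': node 3→4  → match P0@[44:44],P1@[42:44],P2@[43:44]
i=45 'c': node 4→5 (via fail)
i=46 'a': node 5→6  → match P0@[46:46],P2@[45:46]
i=47 'b': node 6→2 (via fail)
i=48 'c': node 2→3
i=49 'b': node 3→2 (via fail)
i=50 'c': node 2→3
i=51 'a': node 3→4  → match P0@[51:51],P1@[49:51],P2@[50:51]
i=52 'a': node 4→1 (via fail)  → match P0@[52:52]
i=53 'a': node 1→1 (via fail)  → match P0@[53:53]
i=54 'a': node 1→1 (via fail)  → match P0@[54:54]

All matches (sorted): [[0,0],[2,0],[2,2],[5,0],[7,0],[7,2],[10,0],[10,1],[10,2],[13,0],[13,1],[13,2],[16,0],[16,2],[18,0],[18,2],[21,0],[21,1],[21,2],[24,0],[24,2],[27,0],[29,0],[29,2],[30,0],[33,0],[33,1],[33,2],[37,0],[37,1],[37,2],[41,0],[41,1],[41,2],[44,0],[44,1],[44,2],[46,0],[46,2],[51,0],[51,1],[51,2],[52,0],[53,0],[54,0]]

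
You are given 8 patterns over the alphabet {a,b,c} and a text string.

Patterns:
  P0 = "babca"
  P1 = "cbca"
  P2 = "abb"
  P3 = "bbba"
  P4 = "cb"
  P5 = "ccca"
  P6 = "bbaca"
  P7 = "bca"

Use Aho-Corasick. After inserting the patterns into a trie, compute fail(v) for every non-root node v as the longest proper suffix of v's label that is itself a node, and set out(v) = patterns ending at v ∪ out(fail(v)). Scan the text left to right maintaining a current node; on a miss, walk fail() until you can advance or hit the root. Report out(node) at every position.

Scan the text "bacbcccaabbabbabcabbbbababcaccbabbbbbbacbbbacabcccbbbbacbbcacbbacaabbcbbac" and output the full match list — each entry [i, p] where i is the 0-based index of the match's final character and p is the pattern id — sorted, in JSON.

Build automaton:
Trie (insert patterns):
  n0 'ε': a→10 b→1 c→6
  n1 'b': a→2 b→13 c→22
  n2 'ba': b→3
  n3 'bab': c→4
  n4 'babc': a→5
  n5 'babca': ·  [P0 ends]
  n6 'c': b→7 c→16
  n7 'cb': c→8  [P4 ends]
  n8 'cbc': a→9
  n9 'cbca': ·  [P1 ends]
  n10 'a': b→11
  n11 'ab': b→12
  n12 'abb': ·  [P2 ends]
  n13 'bb': a→19 b→14
  n14 'bbb': a→15
  n15 'bbba': ·  [P3 ends]
  n16 'cc': c→17
  n17 'ccc': a→18
  n18 'ccca': ·  [P5 ends]
  n19 'bba': c→20
  n20 'bbac': a→21
  n21 'bbaca': ·  [P6 ends]
  n22 'bc': a→23
  n23 'bca': ·  [P7 ends]

Failure links (BFS by depth):
  n1('b'): parent n0 fail=0; on 'b' 0 → fail=0;  out ∅∪∅=∅
  n6('c'): parent n0 fail=0; on 'c' 0 → fail=0;  out ∅∪∅=∅
  n10('a'): parent n0 fail=0; on 'a' 0 → fail=0;  out ∅∪∅=∅
  n2('ba'): parent n1 fail=0; on 'a' 0 → fail=10;  out ∅∪∅=∅
  n7('cb'): parent n6 fail=0; on 'b' 0 → fail=1;  out {4}∪∅={4}
  n11('ab'): parent n10 fail=0; on 'b' 0 → fail=1;  out ∅∪∅=∅
  n13('bb'): parent n1 fail=0; on 'b' 0 → fail=1;  out ∅∪∅=∅
  n16('cc'): parent n6 fail=0; on 'c' 0 → fail=6;  out ∅∪∅=∅
  n22('bc'): parent n1 fail=0; on 'c' 0 → fail=6;  out ∅∪∅=∅
  n3('bab'): parent n2 fail=10; on 'b' 10 → fail=11;  out ∅∪∅=∅
  n8('cbc'): parent n7 fail=1; on 'c' 1 → fail=22;  out ∅∪∅=∅
  n12('abb'): parent n11 fail=1; on 'b' 1 → fail=13;  out {2}∪∅={2}
  n14('bbb'): parent n13 fail=1; on 'b' 1 → fail=13;  out ∅∪∅=∅
  n17('ccc'): parent n16 fail=6; on 'c' 6 → fail=16;  out ∅∪∅=∅
  n19('bba'): parent n13 fail=1; on 'a' 1 → fail=2;  out ∅∪∅=∅
  n23('bca'): parent n22 fail=6; on 'a' 6→0 → fail=10;  out {7}∪∅={7}
  n4('babc'): parent n3 fail=11; on 'c' 11→1 → fail=22;  out ∅∪∅=∅
  n9('cbca'): parent n8 fail=22; on 'a' 22 → fail=23;  out {1}∪{7}={1,7}
  n15('bbba'): parent n14 fail=13; on 'a' 13 → fail=19;  out {3}∪∅={3}
  n18('ccca'): parent n17 fail=16; on 'a' 16→6→0 → fail=10;  out {5}∪∅={5}
  n20('bbac'): parent n19 fail=2; on 'c' 2→10→0 → fail=6;  out ∅∪∅=∅
  n5('babca'): parent n4 fail=22; on 'a' 22 → fail=23;  out {0}∪{7}={0,7}
  n21('bbaca'): parent n20 fail=6; on 'a' 6→0 → fail=10;  out {6}∪∅={6}

Text stream:
i=0 'b': node 0→1
i=1 'a': node 1→2
i=2 'c': node 2→6 (fail-walked)
i=3 'b': node 6→7  → match P4@[2:3]
i=4 'c': node 7→8
i=5 'c': node 8→16 (fail-walked)
i=6 'c': node 16→17
i=7 'a': node 17→18  → match P5@[4:7]
i=8 'a': node 18→10 (fail-walked)
i=9 'b': node 10→11
i=10 'b': node 11→12  → match P2@[8:10]
i=11 'a': node 12→19 (fail-walked)
i=12 'b': node 19→3 (fail-walked)
i=13 'b': node 3→12 (fail-walked)  → match P2@[11:13]
i=14 'a': node 12→19 (fail-walked)
i=15 'b': node 19→3 (fail-walked)
i=16 'c': node 3→4
i=17 'a': node 4→5  → match P0@[13:17],P7@[15:17]
i=18 'b': node 5→11 (fail-walked)
i=19 'b': node 11→12  → match P2@[17:19]
i=20 'b': node 12→14 (fail-walked)
i=21 'b': node 14→14 (fail-walked)
i=22 'a': node 14→15  → match P3@[19:22]
i=23 'b': node 15→3 (fail-walked)
i=24 'a': node 3→2 (fail-walked)
i=25 'b': node 2→3
i=26 'c': node 3→4
i=27 'a': node 4→5  → match P0@[23:27],P7@[25:27]
i=28 'c': node 5→6 (fail-walked)
i=29 'c': node 6→16
i=30 'b': node 16→7 (fail-walked)  → match P4@[29:30]
i=31 'a': node 7→2 (fail-walked)
i=32 'b': node 2→3
i=33 'b': node 3→12 (fail-walked)  → match P2@[31:33]
i=34 'b': node 12→14 (fail-walked)
i=35 'b': node 14→14 (fail-walked)
i=36 'b': node 14→14 (fail-walked)
i=37 'b': node 14→14 (fail-walked)
i=38 'a': node 14→15  → match P3@[35:38]
i=39 'c': node 15→20 (fail-walked)
i=40 'b': node 20→7 (fail-walked)  → match P4@[39:40]
i=41 'b': node 7→13 (fail-walked)
i=42 'b': node 13→14
i=43 'a': node 14→15  → match P3@[40:43]
i=44 'c': node 15→20 (fail-walked)
i=45 'a': node 20→21  → match P6@[41:45]
i=46 'b': node 21→11 (fail-walked)
i=47 'c': node 11→22 (fail-walked)
i=48 'c': node 22→16 (fail-walked)
i=49 'c': node 16→17
i=50 'b': node 17→7 (fail-walked)  → match P4@[49:50]
i=51 'b': node 7→13 (fail-walked)
i=52 'b': node 13→14
i=53 'b': node 14→14 (fail-walked)
i=54 'a': node 14→15  → match P3@[51:54]
i=55 'c': node 15→20 (fail-walked)
i=56 'b': node 20→7 (fail-walked)  → match P4@[55:56]
i=57 'b': node 7→13 (fail-walked)
i=58 'c': node 13→22 (fail-walked)
i=59 'a': node 22→23  → match P7@[57:59]
i=60 'c': node 23→6 (fail-walked)
i=61 'b': node 6→7  → match P4@[60:61]
i=62 'b': node 7→13 (fail-walked)
i=63 'a': node 13→19
i=64 'c': node 19→20
i=65 'a': node 20→21  → match P6@[61:65]
i=66 'a': node 21→10 (fail-walked)
i=67 'b': node 10→11
i=68 'b': node 11→12  → match P2@[66:68]
i=69 'c': node 12→22 (fail-walked)
i=70 'b': node 22→7 (fail-walked)  → match P4@[69:70]
i=71 'b': node 7→13 (fail-walked)
i=72 'a': node 13→19
i=73 'c': node 19→20

All matches (sorted): [[3,4],[7,5],[10,2],[13,2],[17,0],[17,7],[19,2],[22,3],[27,0],[27,7],[30,4],[33,2],[38,3],[40,4],[43,3],[45,6],[50,4],[54,3],[56,4],[59,7],[61,4],[65,6],[68,2],[70,4]]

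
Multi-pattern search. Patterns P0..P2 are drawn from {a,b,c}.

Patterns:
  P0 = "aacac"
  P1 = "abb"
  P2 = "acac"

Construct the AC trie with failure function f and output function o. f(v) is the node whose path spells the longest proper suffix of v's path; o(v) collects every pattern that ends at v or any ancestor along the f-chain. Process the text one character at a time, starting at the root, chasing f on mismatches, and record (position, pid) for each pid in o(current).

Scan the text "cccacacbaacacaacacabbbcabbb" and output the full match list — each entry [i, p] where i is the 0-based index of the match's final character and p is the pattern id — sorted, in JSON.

Build automaton:
Trie nodes:
  0='ε' goto a→1
  1='a' goto a→2 b→6 c→8
  2='aa' goto c→3
  3='aac' goto a→4
  4='aaca' goto c→5
  5='aacac' goto ·  ←P0
  6='ab' goto b→7
  7='abb' goto ·  ←P1
  8='ac' goto a→9
  9='aca' goto c→10
  10='acac' goto ·  ←P2

BFS fail/out derivation:
  fail(1) 'a': from fail(0)=0 chase 'a': 0 ⇒ 0;  out=∅∪out(0)=∅
  fail(2) 'aa': from fail(1)=0 chase 'a': 0 ⇒ 1;  out=∅∪out(1)=∅
  fail(6) 'ab': from fail(1)=0 chase 'b': 0 ⇒ 0;  out=∅∪out(0)=∅
  fail(8) 'ac': from fail(1)=0 chase 'c': 0 ⇒ 0;  out=∅∪out(0)=∅
  fail(3) 'aac': from fail(2)=1 chase 'c': 1 ⇒ 8;  out=∅∪out(8)=∅
  fail(7) 'abb': from fail(6)=0 chase 'b': 0 ⇒ 0;  out={1}∪out(0)={1}
  fail(9) 'aca': from fail(8)=0 chase 'a': 0 ⇒ 1;  out=∅∪out(1)=∅
  fail(4) 'aaca': from fail(3)=8 chase 'a': 8 ⇒ 9;  out=∅∪out(9)=∅
  fail(10) 'acac': from fail(9)=1 chase 'c': 1 ⇒ 8;  out={2}∪out(8)={2}
  fail(5) 'aacac': from fail(4)=9 chase 'c': 9 ⇒ 10;  out={0}∪out(10)={0,2}

Scan:
i=0 'c': node 0→0
i=1 'c': node 0→0
i=2 'c': node 0→0
i=3 'a': node 0→1
i=4 'c': node 1→8
i=5 'a': node 8→9
i=6 'c': node 9→10  ** P2@[3:6]
i=7 'b': node 10→0 ·f
i=8 'a': node 0→1
i=9 'a': node 1→2
i=10 'c': node 2→3
i=11 'a': node 3→4
i=12 'c': node 4→5  ** P0@[8:12],P2@[9:12]
i=13 'a': node 5→9 ·f
i=14 'a': node 9→2 ·f
i=15 'c': node 2→3
i=16 'a': node 3→4
i=17 'c': node 4→5  ** P0@[13:17],P2@[14:17]
i=18 'a': node 5→9 ·f
i=19 'b': node 9→6 ·f
i=20 'b': node 6→7  ** P1@[18:20]
i=21 'b': node 7→0 ·f
i=22 'c': node 0→0
i=23 'a': node 0→1
i=24 'b': node 1→6
i=25 'b': node 6→7  ** P1@[23:25]
i=26 'b': node 7→0 ·f

Matches: [[6,2],[12,0],[12,2],[17,0],[17,2],[20,1],[25,1]]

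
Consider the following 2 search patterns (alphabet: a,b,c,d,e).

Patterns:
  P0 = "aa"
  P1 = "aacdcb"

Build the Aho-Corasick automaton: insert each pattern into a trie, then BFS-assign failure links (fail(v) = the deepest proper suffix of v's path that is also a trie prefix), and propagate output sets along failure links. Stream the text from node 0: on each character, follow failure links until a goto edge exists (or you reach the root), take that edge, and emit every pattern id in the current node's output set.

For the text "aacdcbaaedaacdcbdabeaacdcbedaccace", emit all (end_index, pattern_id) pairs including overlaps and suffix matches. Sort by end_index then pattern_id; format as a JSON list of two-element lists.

Construct AC machine:
Trie nodes:
  0='ε' goto a→1
  1='a' goto a→2
  2='aa' goto c→3  ←P0
  3='aac' goto d→4
  4='aacd' goto c→5
  5='aacdc' goto b→6
  6='aacdcb' goto ·  ←P1

BFS fail/out derivation:
  n1('a'): parent n0 fail=0; on 'a' 0 → fail=0;  out ∅∪∅=∅
  n2('aa'): parent n1 fail=0; on 'a' 0 → fail=1;  out {0}∪∅={0}
  n3('aac'): parent n2 fail=1; on 'c' 1→0 → fail=0;  out ∅∪∅=∅
  n4('aacd'): parent n3 fail=0; on 'd' 0 → fail=0;  out ∅∪∅=∅
  n5('aacdc'): parent n4 fail=0; on 'c' 0 → fail=0;  out ∅∪∅=∅
  n6('aacdcb'): parent n5 fail=0; on 'b' 0 → fail=0;  out {1}∪∅={1}

Text stream:
[0] read 'a'  n0⇒n1
[1] read 'a'  n1⇒n2  ** P0@[0:1]
[2] read 'c'  n2⇒n3
[3] read 'd'  n3⇒n4
[4] read 'c'  n4⇒n5
[5] read 'b'  n5⇒n6  ** P1@[0:5]
[6] read 'a'  n6⇒n1 ·f
[7] read 'a'  n1⇒n2  ** P0@[6:7]
[8] read 'e'  n2⇒n0 ·f
[9] read 'd'  n0⇒n0
[10] read 'a'  n0⇒n1
[11] read 'a'  n1⇒n2  ** P0@[10:11]
[12] read 'c'  n2⇒n3
[13] read 'd'  n3⇒n4
[14] read 'c'  n4⇒n5
[15] read 'b'  n5⇒n6  ** P1@[10:15]
[16] read 'd'  n6⇒n0 ·f
[17] read 'a'  n0⇒n1
[18] read 'b'  n1⇒n0 ·f
[19] read 'e'  n0⇒n0
[20] read 'a'  n0⇒n1
[21] read 'a'  n1⇒n2  ** P0@[20:21]
[22] read 'c'  n2⇒n3
[23] read 'd'  n3⇒n4
[24] read 'c'  n4⇒n5
[25] read 'b'  n5⇒n6  ** P1@[20:25]
[26] read 'e'  n6⇒n0 ·f
[27] read 'd'  n0⇒n0
[28] read 'a'  n0⇒n1
[29] read 'c'  n1⇒n0 ·f
[30] read 'c'  n0⇒n0
[31] read 'a'  n0⇒n1
[32] read 'c'  n1⇒n0 ·f
[33] read 'e'  n0⇒n0

Result: [[1,0],[5,1],[7,0],[11,0],[15,1],[21,0],[25,1]]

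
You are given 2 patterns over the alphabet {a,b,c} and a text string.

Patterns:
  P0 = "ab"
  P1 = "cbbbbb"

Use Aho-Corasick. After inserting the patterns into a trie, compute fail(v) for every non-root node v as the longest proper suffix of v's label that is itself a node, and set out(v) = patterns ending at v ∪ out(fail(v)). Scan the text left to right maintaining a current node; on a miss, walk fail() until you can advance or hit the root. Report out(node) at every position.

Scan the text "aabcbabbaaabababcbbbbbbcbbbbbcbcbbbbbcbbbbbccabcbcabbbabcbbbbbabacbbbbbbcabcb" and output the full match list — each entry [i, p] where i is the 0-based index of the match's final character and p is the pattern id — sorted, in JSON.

Build:
Trie (insert patterns):
  0='ε' goto a→1 c→3
  1='a' goto b→2
  2='ab' goto ·  ←P0
  3='c' goto b→4
  4='cb' goto b→5
  5='cbb' goto b→6
  6='cbbb' goto b→7
  7='cbbbb' goto b→8
  8='cbbbbb' goto ·  ←P1

BFS fail/out derivation:
  n1('a'): parent n0 fail=0; on 'a' 0 → fail=0;  out ∅∪∅=∅
  n3('c'): parent n0 fail=0; on 'c' 0 → fail=0;  out ∅∪∅=∅
  n2('ab'): parent n1 fail=0; on 'b' 0 → fail=0;  out {0}∪∅={0}
  n4('cb'): parent n3 fail=0; on 'b' 0 → fail=0;  out ∅∪∅=∅
  n5('cbb'): parent n4 fail=0; on 'b' 0 → fail=0;  out ∅∪∅=∅
  n6('cbbb'): parent n5 fail=0; on 'b' 0 → fail=0;  out ∅∪∅=∅
  n7('cbbbb'): parent n6 fail=0; on 'b' 0 → fail=0;  out ∅∪∅=∅
  n8('cbbbbb'): parent n7 fail=0; on 'b' 0 → fail=0;  out {1}∪∅={1}

Scan:
i=0 'a': node 0→1
i=1 'a': node 1→1 ·f
i=2 'b': node 1→2  emit P0@[1:2]
i=3 'c': node 2→3 ·f
i=4 'b': node 3→4
i=5 'a': node 4→1 ·f
i=6 'b': node 1→2  emit P0@[5:6]
i=7 'b': node 2→0 ·f
i=8 'a': node 0→1
i=9 'a': node 1→1 ·f
i=10 'a': node 1→1 ·f
i=11 'b': node 1→2  emit P0@[10:11]
i=12 'a': node 2→1 ·f
i=13 'b': node 1→2  emit P0@[12:13]
i=14 'a': node 2→1 ·f
i=15 'b': node 1→2  emit P0@[14:15]
i=16 'c': node 2→3 ·f
i=17 'b': node 3→4
i=18 'b': node 4→5
i=19 'b': node 5→6
i=20 'b': node 6→7
i=21 'b': node 7→8  emit P1@[16:21]
i=22 'b': node 8→0 ·f
i=23 'c': node 0→3
i=24 'b': node 3→4
i=25 'b': node 4→5
i=26 'b': node 5→6
i=27 'b': node 6→7
i=28 'b': node 7→8  emit P1@[23:28]
i=29 'c': node 8→3 ·f
i=30 'b': node 3→4
i=31 'c': node 4→3 ·f
i=32 'b': node 3→4
i=33 'b': node 4→5
i=34 'b': node 5→6
i=35 'b': node 6→7
i=36 'b': node 7→8  emit P1@[31:36]
i=37 'c': node 8→3 ·f
i=38 'b': node 3→4
i=39 'b': node 4→5
i=40 'b': node 5→6
i=41 'b': node 6→7
i=42 'b': node 7→8  emit P1@[37:42]
i=43 'c': node 8→3 ·f
i=44 'c': node 3→3 ·f
i=45 'a': node 3→1 ·f
i=46 'b': node 1→2  emit P0@[45:46]
i=47 'c': node 2→3 ·f
i=48 'b': node 3→4
i=49 'c': node 4→3 ·f
i=50 'a': node 3→1 ·f
i=51 'b': node 1→2  emit P0@[50:51]
i=52 'b': node 2→0 ·f
i=53 'b': node 0→0
i=54 'a': node 0→1
i=55 'b': node 1→2  emit P0@[54:55]
i=56 'c': node 2→3 ·f
i=57 'b': node 3→4
i=58 'b': node 4→5
i=59 'b': node 5→6
i=60 'b': node 6→7
i=61 'b': node 7→8  emit P1@[56:61]
i=62 'a': node 8→1 ·f
i=63 'b': node 1→2  emit P0@[62:63]
i=64 'a': node 2→1 ·f
i=65 'c': node 1→3 ·f
i=66 'b': node 3→4
i=67 'b': node 4→5
i=68 'b': node 5→6
i=69 'b': node 6→7
i=70 'b': node 7→8  emit P1@[65:70]
i=71 'b': node 8→0 ·f
i=72 'c': node 0→3
i=73 'a': node 3→1 ·f
i=74 'b': node 1→2  emit P0@[73:74]
i=75 'c': node 2→3 ·f
i=76 'b': node 3→4

All matches (sorted): [[2,0],[6,0],[11,0],[13,0],[15,0],[21,1],[28,1],[36,1],[42,1],[46,0],[51,0],[55,0],[61,1],[63,0],[70,1],[74,0]]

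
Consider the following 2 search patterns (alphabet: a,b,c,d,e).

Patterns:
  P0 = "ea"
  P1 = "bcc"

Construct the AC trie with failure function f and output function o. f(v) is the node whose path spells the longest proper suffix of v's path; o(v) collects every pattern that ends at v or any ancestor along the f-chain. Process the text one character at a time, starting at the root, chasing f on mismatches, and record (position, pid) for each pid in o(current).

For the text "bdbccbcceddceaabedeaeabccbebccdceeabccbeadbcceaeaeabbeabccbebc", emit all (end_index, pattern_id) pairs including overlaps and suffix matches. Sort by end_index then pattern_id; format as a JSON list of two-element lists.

Build automaton:
Trie nodes:
  n0 'ε': b→3 e→1
  n1 'e': a→2
  n2 'ea': ·  [P0 ends]
  n3 'b': c→4
  n4 'bc': c→5
  n5 'bcc': ·  [P1 ends]

BFS fail/out derivation:
  fail(1) 'e': from fail(0)=0 chase 'e': 0 ⇒ 0;  out=∅∪out(0)=∅
  fail(3) 'b': from fail(0)=0 chase 'b': 0 ⇒ 0;  out=∅∪out(0)=∅
  fail(2) 'ea': from fail(1)=0 chase 'a': 0 ⇒ 0;  out={0}∪out(0)={0}
  fail(4) 'bc': from fail(3)=0 chase 'c': 0 ⇒ 0;  out=∅∪out(0)=∅
  fail(5) 'bcc': from fail(4)=0 chase 'c': 0 ⇒ 0;  out={1}∪out(0)={1}

Text stream:
[0] read 'b'  n0⇒n3
[1] read 'd'  n3⇒n0 (via fail)
[2] read 'b'  n0⇒n3
[3] read 'c'  n3⇒n4
[4] read 'c'  n4⇒n5  → match P1@[2:4]
[5] read 'b'  n5⇒n3 (via fail)
[6] read 'c'  n3⇒n4
[7] read 'c'  n4⇒n5  → match P1@[5:7]
[8] read 'e'  n5⇒n1 (via fail)
[9] read 'd'  n1⇒n0 (via fail)
[10] read 'd'  n0⇒n0
[11] read 'c'  n0⇒n0
[12] read 'e'  n0⇒n1
[13] read 'a'  n1⇒n2  → match P0@[12:13]
[14] read 'a'  n2⇒n0 (via fail)
[15] read 'b'  n0⇒n3
[16] read 'e'  n3⇒n1 (via fail)
[17] read 'd'  n1⇒n0 (via fail)
[18] read 'e'  n0⇒n1
[19] read 'a'  n1⇒n2  → match P0@[18:19]
[20] read 'e'  n2⇒n1 (via fail)
[21] read 'a'  n1⇒n2  → match P0@[20:21]
[22] read 'b'  n2⇒n3 (via fail)
[23] read 'c'  n3⇒n4
[24] read 'c'  n4⇒n5  → match P1@[22:24]
[25] read 'b'  n5⇒n3 (via fail)
[26] read 'e'  n3⇒n1 (via fail)
[27] read 'b'  n1⇒n3 (via fail)
[28] read 'c'  n3⇒n4
[29] read 'c'  n4⇒n5  → match P1@[27:29]
[30] read 'd'  n5⇒n0 (via fail)
[31] read 'c'  n0⇒n0
[32] read 'e'  n0⇒n1
[33] read 'e'  n1⇒n1 (via fail)
[34] read 'a'  n1⇒n2  → match P0@[33:34]
[35] read 'b'  n2⇒n3 (via fail)
[36] read 'c'  n3⇒n4
[37] read 'c'  n4⇒n5  → match P1@[35:37]
[38] read 'b'  n5⇒n3 (via fail)
[39] read 'e'  n3⇒n1 (via fail)
[40] read 'a'  n1⇒n2  → match P0@[39:40]
[41] read 'd'  n2⇒n0 (via fail)
[42] read 'b'  n0⇒n3
[43] read 'c'  n3⇒n4
[44] read 'c'  n4⇒n5  → match P1@[42:44]
[45] read 'e'  n5⇒n1 (via fail)
[46] read 'a'  n1⇒n2  → match P0@[45:46]
[47] read 'e'  n2⇒n1 (via fail)
[48] read 'a'  n1⇒n2  → match P0@[47:48]
[49] read 'e'  n2⇒n1 (via fail)
[50] read 'a'  n1⇒n2  → match P0@[49:50]
[51] read 'b'  n2⇒n3 (via fail)
[52] read 'b'  n3⇒n3 (via fail)
[53] read 'e'  n3⇒n1 (via fail)
[54] read 'a'  n1⇒n2  → match P0@[53:54]
[55] read 'b'  n2⇒n3 (via fail)
[56] read 'c'  n3⇒n4
[57] read 'c'  n4⇒n5  → match P1@[55:57]
[58] read 'b'  n5⇒n3 (via fail)
[59] read 'e'  n3⇒n1 (via fail)
[60] read 'b'  n1⇒n3 (via fail)
[61] read 'c'  n3⇒n4

Matches: [[4,1],[7,1],[13,0],[19,0],[21,0],[24,1],[29,1],[34,0],[37,1],[40,0],[44,1],[46,0],[48,0],[50,0],[54,0],[57,1]]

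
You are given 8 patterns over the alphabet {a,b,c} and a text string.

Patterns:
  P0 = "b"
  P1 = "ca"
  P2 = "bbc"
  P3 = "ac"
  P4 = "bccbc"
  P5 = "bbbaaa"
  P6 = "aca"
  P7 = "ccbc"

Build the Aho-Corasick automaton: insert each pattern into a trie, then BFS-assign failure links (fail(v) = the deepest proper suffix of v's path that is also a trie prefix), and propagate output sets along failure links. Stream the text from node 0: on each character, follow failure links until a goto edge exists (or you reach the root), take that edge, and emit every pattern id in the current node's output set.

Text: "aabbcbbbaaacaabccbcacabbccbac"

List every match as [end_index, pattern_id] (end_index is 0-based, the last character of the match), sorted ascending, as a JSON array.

Build:
Trie nodes:
  n0 'ε': a→6 b→1 c→2
  n1 'b': b→4 c→8  [P0 ends]
  n2 'c': a→3 c→17
  n3 'ca': ·  [P1 ends]
  n4 'bb': b→12 c→5
  n5 'bbc': ·  [P2 ends]
  n6 'a': c→7
  n7 'ac': a→16  [P3 ends]
  n8 'bc': c→9
  n9 'bcc': b→10
  n10 'bccb': c→11
  n11 'bccbc': ·  [P4 ends]
  n12 'bbb': a→13
  n13 'bbba': a→14
  n14 'bbbaa': a→15
  n15 'bbbaaa': ·  [P5 ends]
  n16 'aca': ·  [P6 ends]
  n17 'cc': b→18
  n18 'ccb': c→19
  n19 'ccbc': ·  [P7 ends]

Failure links (BFS by depth):
  fail(1) 'b': from fail(0)=0 chase 'b': 0 ⇒ 0;  out={0}∪out(0)={0}
  fail(2) 'c': from fail(0)=0 chase 'c': 0 ⇒ 0;  out=∅∪out(0)=∅
  fail(6) 'a': from fail(0)=0 chase 'a': 0 ⇒ 0;  out=∅∪out(0)=∅
  fail(3) 'ca': from fail(2)=0 chase 'a': 0 ⇒ 6;  out={1}∪out(6)={1}
  fail(4) 'bb': from fail(1)=0 chase 'b': 0 ⇒ 1;  out=∅∪out(1)={0}
  fail(7) 'ac': from fail(6)=0 chase 'c': 0 ⇒ 2;  out={3}∪out(2)={3}
  fail(8) 'bc': from fail(1)=0 chase 'c': 0 ⇒ 2;  out=∅∪out(2)=∅
  fail(17) 'cc': from fail(2)=0 chase 'c': 0 ⇒ 2;  out=∅∪out(2)=∅
  fail(5) 'bbc': from fail(4)=1 chase 'c': 1 ⇒ 8;  out={2}∪out(8)={2}
  fail(9) 'bcc': from fail(8)=2 chase 'c': 2 ⇒ 17;  out=∅∪out(17)=∅
  fail(12) 'bbb': from fail(4)=1 chase 'b': 1 ⇒ 4;  out=∅∪out(4)={0}
  fail(16) 'aca': from fail(7)=2 chase 'a': 2 ⇒ 3;  out={6}∪out(3)={1,6}
  fail(18) 'ccb': from fail(17)=2 chase 'b': 2→0 ⇒ 1;  out=∅∪out(1)={0}
  fail(10) 'bccb': from fail(9)=17 chase 'b': 17 ⇒ 18;  out=∅∪out(18)={0}
  fail(13) 'bbba': from fail(12)=4 chase 'a': 4→1→0 ⇒ 6;  out=∅∪out(6)=∅
  fail(19) 'ccbc': from fail(18)=1 chase 'c': 1 ⇒ 8;  out={7}∪out(8)={7}
  fail(11) 'bccbc': from fail(10)=18 chase 'c': 18 ⇒ 19;  out={4}∪out(19)={4,7}
  fail(14) 'bbbaa': from fail(13)=6 chase 'a': 6→0 ⇒ 6;  out=∅∪out(6)=∅
  fail(15) 'bbbaaa': from fail(14)=6 chase 'a': 6→0 ⇒ 6;  out={5}∪out(6)={5}

Run:
pos 0 'a': at 6
pos 1 'a': at 6 ·f
pos 2 'b': at 1 ·f  → match P0@[2:2]
pos 3 'b': at 4  → match P0@[3:3]
pos 4 'c': at 5  → match P2@[2:4]
pos 5 'b': at 1 ·f  → match P0@[5:5]
pos 6 'b': at 4  → match P0@[6:6]
pos 7 'b': at 12  → match P0@[7:7]
pos 8 'a': at 13
pos 9 'a': at 14
pos 10 'a': at 15  → match P5@[5:10]
pos 11 'c': at 7 ·f  → match P3@[10:11]
pos 12 'a': at 16  → match P1@[11:12],P6@[10:12]
pos 13 'a': at 6 ·f
pos 14 'b': at 1 ·f  → match P0@[14:14]
pos 15 'c': at 8
pos 16 'c': at 9
pos 17 'b': at 10  → match P0@[17:17]
pos 18 'c': at 11  → match P4@[14:18],P7@[15:18]
pos 19 'a': at 3 ·f  → match P1@[18:19]
pos 20 'c': at 7 ·f  → match P3@[19:20]
pos 21 'a': at 16  → match P1@[20:21],P6@[19:21]
pos 22 'b': at 1 ·f  → match P0@[22:22]
pos 23 'b': at 4  → match P0@[23:23]
pos 24 'c': at 5  → match P2@[22:24]
pos 25 'c': at 9 ·f
pos 26 'b': at 10  → match P0@[26:26]
pos 27 'a': at 6 ·f
pos 28 'c': at 7  → match P3@[27:28]

Result: [[2,0],[3,0],[4,2],[5,0],[6,0],[7,0],[10,5],[11,3],[12,1],[12,6],[14,0],[17,0],[18,4],[18,7],[19,1],[20,3],[21,1],[21,6],[22,0],[23,0],[24,2],[26,0],[28,3]]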